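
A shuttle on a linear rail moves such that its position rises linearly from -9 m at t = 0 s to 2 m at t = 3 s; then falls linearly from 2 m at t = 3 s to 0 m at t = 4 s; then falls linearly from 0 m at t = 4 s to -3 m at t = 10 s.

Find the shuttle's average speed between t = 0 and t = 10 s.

1.6 m/s

Average speed = (total path length)/(elapsed time); on a piecewise-linear x-t graph the path length is Σ|Δx|.
0–3 s: |Δx| = |2 − -9| = 11 m
3–4 s: |Δx| = |0 − 2| = 2 m
4–10 s: |Δx| = |-3 − 0| = 3 m
Total path = 16 m; average speed = 16/10 = 1.6 m/s.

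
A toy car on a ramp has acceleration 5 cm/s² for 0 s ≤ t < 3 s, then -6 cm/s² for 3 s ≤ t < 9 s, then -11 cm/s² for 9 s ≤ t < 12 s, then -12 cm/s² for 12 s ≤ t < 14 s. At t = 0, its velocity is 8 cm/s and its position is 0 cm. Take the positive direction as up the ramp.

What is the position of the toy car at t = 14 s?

-128 cm

On each constant-a segment, Δv = aΔt and Δx = v₀Δt + ½aΔt²; chain segment to segment.
0–3 s: v starts 8 cm/s; Δx = 8·3 + ½·5·3² = 46.5 cm; v ends 23 cm/s.
3–9 s: v starts 23 cm/s; Δx = 23·6 + ½·-6·6² = 30 cm; v ends -13 cm/s.
9–12 s: v starts -13 cm/s; Δx = -13·3 + ½·-11·3² = -88.5 cm; v ends -46 cm/s.
12–14 s: v starts -46 cm/s; Δx = -46·2 + ½·-12·2² = -116 cm; v ends -70 cm/s.
x(14) = 0 + Σ Δx = -128 cm.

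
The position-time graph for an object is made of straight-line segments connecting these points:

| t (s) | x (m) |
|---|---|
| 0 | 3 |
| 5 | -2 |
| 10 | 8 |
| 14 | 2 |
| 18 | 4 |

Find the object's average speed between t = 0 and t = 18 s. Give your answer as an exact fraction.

Average speed = (total path length)/(elapsed time); on a piecewise-linear x-t graph the path length is Σ|Δx|.
0–5 s: |Δx| = |-2 − 3| = 5 m
5–10 s: |Δx| = |8 − -2| = 10 m
10–14 s: |Δx| = |2 − 8| = 6 m
14–18 s: |Δx| = |4 − 2| = 2 m
Total path = 23 m; average speed = 23/18 = 23/18 m/s.

23/18 m/s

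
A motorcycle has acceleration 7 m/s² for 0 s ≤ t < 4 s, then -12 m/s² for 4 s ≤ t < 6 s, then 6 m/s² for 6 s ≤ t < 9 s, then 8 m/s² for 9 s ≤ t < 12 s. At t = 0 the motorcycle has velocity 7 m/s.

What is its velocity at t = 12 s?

53 m/s

Δv equals the area under the a-t graph; then v = v₀ + Δv.
0–4 s: 7 × 4 = 28 m/s
4–6 s: -12 × 2 = -24 m/s
6–9 s: 6 × 3 = 18 m/s
9–12 s: 8 × 3 = 24 m/s
Δv = 46 m/s, so v(12) = 7 + (46) = 53 m/s.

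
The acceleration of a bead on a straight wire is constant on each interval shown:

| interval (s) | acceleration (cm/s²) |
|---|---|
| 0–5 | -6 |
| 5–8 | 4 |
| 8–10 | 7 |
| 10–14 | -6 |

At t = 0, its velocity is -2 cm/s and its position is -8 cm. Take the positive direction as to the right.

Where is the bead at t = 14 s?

On each constant-a segment, Δv = aΔt and Δx = v₀Δt + ½aΔt²; chain segment to segment.
0–5 s: v starts -2 cm/s; Δx = -2·5 + ½·-6·5² = -85 cm; v ends -32 cm/s.
5–8 s: v starts -32 cm/s; Δx = -32·3 + ½·4·3² = -78 cm; v ends -20 cm/s.
8–10 s: v starts -20 cm/s; Δx = -20·2 + ½·7·2² = -26 cm; v ends -6 cm/s.
10–14 s: v starts -6 cm/s; Δx = -6·4 + ½·-6·4² = -72 cm; v ends -30 cm/s.
x(14) = -8 + Σ Δx = -269 cm.

-269 cm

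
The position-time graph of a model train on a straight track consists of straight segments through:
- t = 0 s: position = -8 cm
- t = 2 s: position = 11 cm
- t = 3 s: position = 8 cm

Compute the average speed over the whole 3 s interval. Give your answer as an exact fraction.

22/3 cm/s

Average speed = (total path length)/(elapsed time); on a piecewise-linear x-t graph the path length is Σ|Δx|.
0–2 s: |Δx| = |11 − -8| = 19 cm
2–3 s: |Δx| = |8 − 11| = 3 cm
Total path = 22 cm; average speed = 22/3 = 22/3 cm/s.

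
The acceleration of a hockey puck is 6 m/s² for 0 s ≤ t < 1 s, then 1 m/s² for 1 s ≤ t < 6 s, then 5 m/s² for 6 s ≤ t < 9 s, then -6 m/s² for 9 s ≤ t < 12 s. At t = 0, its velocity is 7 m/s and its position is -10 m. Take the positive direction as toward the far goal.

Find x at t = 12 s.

226 m

On each constant-a segment, Δv = aΔt and Δx = v₀Δt + ½aΔt²; chain segment to segment.
0–1 s: v starts 7 m/s; Δx = 7·1 + ½·6·1² = 10 m; v ends 13 m/s.
1–6 s: v starts 13 m/s; Δx = 13·5 + ½·1·5² = 77.5 m; v ends 18 m/s.
6–9 s: v starts 18 m/s; Δx = 18·3 + ½·5·3² = 76.5 m; v ends 33 m/s.
9–12 s: v starts 33 m/s; Δx = 33·3 + ½·-6·3² = 72 m; v ends 15 m/s.
x(12) = -10 + Σ Δx = 226 m.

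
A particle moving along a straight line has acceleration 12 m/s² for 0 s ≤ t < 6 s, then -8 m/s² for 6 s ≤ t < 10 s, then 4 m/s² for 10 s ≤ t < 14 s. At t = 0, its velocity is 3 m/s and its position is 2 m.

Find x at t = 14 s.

676 m

On each constant-a segment, Δv = aΔt and Δx = v₀Δt + ½aΔt²; chain segment to segment.
0–6 s: v starts 3 m/s; Δx = 3·6 + ½·12·6² = 234 m; v ends 75 m/s.
6–10 s: v starts 75 m/s; Δx = 75·4 + ½·-8·4² = 236 m; v ends 43 m/s.
10–14 s: v starts 43 m/s; Δx = 43·4 + ½·4·4² = 204 m; v ends 59 m/s.
x(14) = 2 + Σ Δx = 676 m.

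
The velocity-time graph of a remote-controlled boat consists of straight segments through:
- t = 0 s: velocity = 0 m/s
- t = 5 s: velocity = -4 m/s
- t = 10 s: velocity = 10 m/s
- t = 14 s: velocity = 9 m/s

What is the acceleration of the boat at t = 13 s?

Acceleration is the slope of the v-t graph on 10–14 s: (9 − 10)/(14 − 10) = -0.25 m/s².

-0.25 m/s²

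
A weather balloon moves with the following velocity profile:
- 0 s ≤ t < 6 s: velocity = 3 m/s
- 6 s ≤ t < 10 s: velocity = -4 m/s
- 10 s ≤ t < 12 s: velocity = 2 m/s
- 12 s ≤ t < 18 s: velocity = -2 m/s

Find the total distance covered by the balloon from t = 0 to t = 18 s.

Distance (not displacement) is the total path length: add the absolute areas under v-t.
0–6 s: |3| × 6 = 18 m
6–10 s: |-4| × 4 = 16 m
10–12 s: |2| × 2 = 4 m
12–18 s: |-2| × 6 = 12 m
Total distance = 50 m

50 m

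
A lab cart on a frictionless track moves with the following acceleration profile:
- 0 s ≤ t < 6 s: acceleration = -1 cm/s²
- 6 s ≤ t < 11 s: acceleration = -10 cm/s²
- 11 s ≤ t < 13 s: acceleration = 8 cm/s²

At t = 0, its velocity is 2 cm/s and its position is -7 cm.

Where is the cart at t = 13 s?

-250 cm

On each constant-a segment, Δv = aΔt and Δx = v₀Δt + ½aΔt²; chain segment to segment.
0–6 s: v starts 2 cm/s; Δx = 2·6 + ½·-1·6² = -6 cm; v ends -4 cm/s.
6–11 s: v starts -4 cm/s; Δx = -4·5 + ½·-10·5² = -145 cm; v ends -54 cm/s.
11–13 s: v starts -54 cm/s; Δx = -54·2 + ½·8·2² = -92 cm; v ends -38 cm/s.
x(13) = -7 + Σ Δx = -250 cm.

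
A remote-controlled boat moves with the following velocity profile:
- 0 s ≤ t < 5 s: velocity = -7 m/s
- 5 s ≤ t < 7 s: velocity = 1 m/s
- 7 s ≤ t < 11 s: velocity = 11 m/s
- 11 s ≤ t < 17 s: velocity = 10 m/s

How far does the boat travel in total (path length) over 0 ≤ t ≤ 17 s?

141 m

Distance (not displacement) is the total path length: add the absolute areas under v-t.
0–5 s: |-7| × 5 = 35 m
5–7 s: |1| × 2 = 2 m
7–11 s: |11| × 4 = 44 m
11–17 s: |10| × 6 = 60 m
Total distance = 141 m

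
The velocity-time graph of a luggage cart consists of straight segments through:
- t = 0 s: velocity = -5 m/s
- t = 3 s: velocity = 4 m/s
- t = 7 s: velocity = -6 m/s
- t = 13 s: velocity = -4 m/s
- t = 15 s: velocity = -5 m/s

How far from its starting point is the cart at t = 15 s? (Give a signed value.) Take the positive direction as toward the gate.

Net displacement equals the area under the velocity-time graph (areas below the axis count negative).
0–3 s: ½(-5 + 4)(3) = -1.5 m
3–7 s: ½(4 + -6)(4) = -4 m
7–13 s: ½(-6 + -4)(6) = -30 m
13–15 s: ½(-4 + -5)(2) = -9 m
Net displacement = -44.5 m

-44.5 m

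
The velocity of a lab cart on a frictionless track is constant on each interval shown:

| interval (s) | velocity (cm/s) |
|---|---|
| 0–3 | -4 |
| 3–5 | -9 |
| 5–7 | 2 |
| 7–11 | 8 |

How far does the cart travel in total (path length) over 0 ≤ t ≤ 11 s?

66 cm

Distance (not displacement) is the total path length: add the absolute areas under v-t.
0–3 s: |-4| × 3 = 12 cm
3–5 s: |-9| × 2 = 18 cm
5–7 s: |2| × 2 = 4 cm
7–11 s: |8| × 4 = 32 cm
Total distance = 66 cm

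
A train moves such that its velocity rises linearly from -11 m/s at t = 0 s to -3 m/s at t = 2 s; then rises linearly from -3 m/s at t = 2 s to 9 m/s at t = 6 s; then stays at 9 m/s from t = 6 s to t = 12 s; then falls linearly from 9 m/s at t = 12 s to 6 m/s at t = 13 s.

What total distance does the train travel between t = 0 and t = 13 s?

Distance (not displacement) is the total path length: add the absolute areas under v-t.
0–2 s: |½(-11 + -3)(2)| = 14 m
2–6 s: v = 0 at t = 3 s; triangle areas 1.5 + 13.5 = 15 m
6–12 s: |9| × 6 = 54 m
12–13 s: |½(9 + 6)(1)| = 7.5 m
Total distance = 90.5 m

90.5 m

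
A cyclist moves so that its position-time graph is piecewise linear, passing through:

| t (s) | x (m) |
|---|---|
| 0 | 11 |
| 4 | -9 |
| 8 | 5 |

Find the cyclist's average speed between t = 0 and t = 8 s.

4.25 m/s

Average speed = (total path length)/(elapsed time); on a piecewise-linear x-t graph the path length is Σ|Δx|.
0–4 s: |Δx| = |-9 − 11| = 20 m
4–8 s: |Δx| = |5 − -9| = 14 m
Total path = 34 m; average speed = 34/8 = 4.25 m/s.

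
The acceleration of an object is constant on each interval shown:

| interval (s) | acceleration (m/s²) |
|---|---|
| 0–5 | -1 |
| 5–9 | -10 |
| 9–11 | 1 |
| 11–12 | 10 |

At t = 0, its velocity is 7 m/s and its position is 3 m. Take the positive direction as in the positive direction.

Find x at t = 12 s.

On each constant-a segment, Δv = aΔt and Δx = v₀Δt + ½aΔt²; chain segment to segment.
0–5 s: v starts 7 m/s; Δx = 7·5 + ½·-1·5² = 22.5 m; v ends 2 m/s.
5–9 s: v starts 2 m/s; Δx = 2·4 + ½·-10·4² = -72 m; v ends -38 m/s.
9–11 s: v starts -38 m/s; Δx = -38·2 + ½·1·2² = -74 m; v ends -36 m/s.
11–12 s: v starts -36 m/s; Δx = -36·1 + ½·10·1² = -31 m; v ends -26 m/s.
x(12) = 3 + Σ Δx = -151.5 m.

-151.5 m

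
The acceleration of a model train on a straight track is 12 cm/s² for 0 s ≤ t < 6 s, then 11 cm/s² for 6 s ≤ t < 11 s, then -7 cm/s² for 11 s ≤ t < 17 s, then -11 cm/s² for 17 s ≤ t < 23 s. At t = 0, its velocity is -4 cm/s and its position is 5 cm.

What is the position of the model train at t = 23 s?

1574.5 cm

On each constant-a segment, Δv = aΔt and Δx = v₀Δt + ½aΔt²; chain segment to segment.
0–6 s: v starts -4 cm/s; Δx = -4·6 + ½·12·6² = 192 cm; v ends 68 cm/s.
6–11 s: v starts 68 cm/s; Δx = 68·5 + ½·11·5² = 477.5 cm; v ends 123 cm/s.
11–17 s: v starts 123 cm/s; Δx = 123·6 + ½·-7·6² = 612 cm; v ends 81 cm/s.
17–23 s: v starts 81 cm/s; Δx = 81·6 + ½·-11·6² = 288 cm; v ends 15 cm/s.
x(23) = 5 + Σ Δx = 1574.5 cm.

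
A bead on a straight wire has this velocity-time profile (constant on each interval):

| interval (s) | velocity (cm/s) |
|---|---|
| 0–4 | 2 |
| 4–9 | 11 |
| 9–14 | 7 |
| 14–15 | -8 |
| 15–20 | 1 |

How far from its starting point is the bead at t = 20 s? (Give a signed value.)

95 cm

Displacement is the signed area under the v-t curve.
0–4 s: 2 × 4 = 8 cm
4–9 s: 11 × 5 = 55 cm
9–14 s: 7 × 5 = 35 cm
14–15 s: -8 × 1 = -8 cm
15–20 s: 1 × 5 = 5 cm
Net displacement = 95 cm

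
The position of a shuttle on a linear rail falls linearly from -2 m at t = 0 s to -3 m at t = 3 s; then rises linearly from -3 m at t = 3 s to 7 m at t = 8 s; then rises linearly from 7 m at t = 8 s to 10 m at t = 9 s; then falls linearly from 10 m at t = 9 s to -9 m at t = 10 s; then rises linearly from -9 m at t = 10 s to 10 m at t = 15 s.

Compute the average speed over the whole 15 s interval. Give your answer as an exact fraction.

52/15 m/s

Average speed = (total path length)/(elapsed time); on a piecewise-linear x-t graph the path length is Σ|Δx|.
0–3 s: |Δx| = |-3 − -2| = 1 m
3–8 s: |Δx| = |7 − -3| = 10 m
8–9 s: |Δx| = |10 − 7| = 3 m
9–10 s: |Δx| = |-9 − 10| = 19 m
10–15 s: |Δx| = |10 − -9| = 19 m
Total path = 52 m; average speed = 52/15 = 52/15 m/s.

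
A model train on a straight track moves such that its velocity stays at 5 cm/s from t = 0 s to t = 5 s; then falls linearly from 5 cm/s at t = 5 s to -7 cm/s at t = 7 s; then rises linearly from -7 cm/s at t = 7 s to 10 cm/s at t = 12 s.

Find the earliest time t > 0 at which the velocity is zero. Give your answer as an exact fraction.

t = 35/6 s

v changes sign on 5–7 s (from 5 to -7); the graph is linear there, so v = 0 at t = 5 + (-5)·(7 − 5)/(-7 − 5) = 35/6 s.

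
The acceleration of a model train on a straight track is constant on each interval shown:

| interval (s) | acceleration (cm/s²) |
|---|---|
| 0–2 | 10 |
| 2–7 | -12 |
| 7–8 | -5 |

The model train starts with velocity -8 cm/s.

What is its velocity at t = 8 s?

-53 cm/s

Δv equals the area under the a-t graph; then v = v₀ + Δv.
0–2 s: 10 × 2 = 20 cm/s
2–7 s: -12 × 5 = -60 cm/s
7–8 s: -5 × 1 = -5 cm/s
Δv = -45 cm/s, so v(8) = -8 + (-45) = -53 cm/s.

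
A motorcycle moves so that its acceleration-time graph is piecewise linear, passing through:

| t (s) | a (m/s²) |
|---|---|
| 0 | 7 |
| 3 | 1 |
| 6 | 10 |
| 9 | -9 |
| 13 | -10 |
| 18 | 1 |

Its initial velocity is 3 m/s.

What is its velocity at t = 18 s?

Δv equals the area under the a-t graph; then v = v₀ + Δv.
0–3 s: ½(7 + 1)(3) = 12 m/s
3–6 s: ½(1 + 10)(3) = 16.5 m/s
6–9 s: ½(10 + -9)(3) = 1.5 m/s
9–13 s: ½(-9 + -10)(4) = -38 m/s
13–18 s: ½(-10 + 1)(5) = -22.5 m/s
Δv = -30.5 m/s, so v(18) = 3 + (-30.5) = -27.5 m/s.

-27.5 m/s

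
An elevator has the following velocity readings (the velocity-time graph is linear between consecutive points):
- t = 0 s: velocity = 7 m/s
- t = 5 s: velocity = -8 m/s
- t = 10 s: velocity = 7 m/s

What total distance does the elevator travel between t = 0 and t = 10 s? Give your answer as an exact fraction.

113/3 m

Total distance travelled is ∫|v| dt — sum the magnitudes of each area piece.
0–5 s: v = 0 at t = 7/3 s; triangle areas 49/6 + 32/3 = 113/6 m
5–10 s: v = 0 at t = 23/3 s; triangle areas 32/3 + 49/6 = 113/6 m
Total distance = 113/3 m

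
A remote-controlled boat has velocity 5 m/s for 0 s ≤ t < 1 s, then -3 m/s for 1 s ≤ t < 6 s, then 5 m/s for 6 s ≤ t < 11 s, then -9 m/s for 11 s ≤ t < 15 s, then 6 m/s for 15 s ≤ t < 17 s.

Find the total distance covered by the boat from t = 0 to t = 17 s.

Total distance travelled is ∫|v| dt — sum the magnitudes of each area piece.
0–1 s: |5| × 1 = 5 m
1–6 s: |-3| × 5 = 15 m
6–11 s: |5| × 5 = 25 m
11–15 s: |-9| × 4 = 36 m
15–17 s: |6| × 2 = 12 m
Total distance = 93 m

93 m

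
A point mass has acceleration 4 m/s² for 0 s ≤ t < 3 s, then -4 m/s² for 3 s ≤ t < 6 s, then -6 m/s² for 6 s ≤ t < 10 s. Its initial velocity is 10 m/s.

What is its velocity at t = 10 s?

Δv equals the area under the a-t graph; then v = v₀ + Δv.
0–3 s: 4 × 3 = 12 m/s
3–6 s: -4 × 3 = -12 m/s
6–10 s: -6 × 4 = -24 m/s
Δv = -24 m/s, so v(10) = 10 + (-24) = -14 m/s.

-14 m/s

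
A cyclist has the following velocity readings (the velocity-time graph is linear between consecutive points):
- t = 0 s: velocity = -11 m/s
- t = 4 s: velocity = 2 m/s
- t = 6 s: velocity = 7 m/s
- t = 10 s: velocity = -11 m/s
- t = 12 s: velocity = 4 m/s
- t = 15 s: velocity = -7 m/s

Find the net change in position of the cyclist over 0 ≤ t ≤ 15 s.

-28.5 m

Displacement is the signed area under the v-t curve.
0–4 s: ½(-11 + 2)(4) = -18 m
4–6 s: ½(2 + 7)(2) = 9 m
6–10 s: ½(7 + -11)(4) = -8 m
10–12 s: ½(-11 + 4)(2) = -7 m
12–15 s: ½(4 + -7)(3) = -4.5 m
Net displacement = -28.5 m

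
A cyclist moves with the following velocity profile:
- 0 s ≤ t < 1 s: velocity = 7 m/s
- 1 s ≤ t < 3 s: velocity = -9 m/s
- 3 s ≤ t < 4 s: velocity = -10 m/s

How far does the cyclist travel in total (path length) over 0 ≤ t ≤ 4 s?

Total distance travelled is ∫|v| dt — sum the magnitudes of each area piece.
0–1 s: |7| × 1 = 7 m
1–3 s: |-9| × 2 = 18 m
3–4 s: |-10| × 1 = 10 m
Total distance = 35 m

35 m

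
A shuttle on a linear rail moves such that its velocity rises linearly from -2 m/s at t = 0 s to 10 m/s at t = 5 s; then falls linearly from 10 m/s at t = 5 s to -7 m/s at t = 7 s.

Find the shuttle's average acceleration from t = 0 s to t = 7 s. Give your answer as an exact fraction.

-5/7 m/s²

Average acceleration = Δv/Δt = (-7 − -2)/(7 − 0) = -5/7 m/s².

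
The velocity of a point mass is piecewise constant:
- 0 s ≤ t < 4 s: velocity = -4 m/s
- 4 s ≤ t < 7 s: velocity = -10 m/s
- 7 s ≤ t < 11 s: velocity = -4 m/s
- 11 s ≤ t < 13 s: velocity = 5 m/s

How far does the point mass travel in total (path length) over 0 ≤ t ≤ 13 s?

Total distance travelled is ∫|v| dt — sum the magnitudes of each area piece.
0–4 s: |-4| × 4 = 16 m
4–7 s: |-10| × 3 = 30 m
7–11 s: |-4| × 4 = 16 m
11–13 s: |5| × 2 = 10 m
Total distance = 72 m

72 m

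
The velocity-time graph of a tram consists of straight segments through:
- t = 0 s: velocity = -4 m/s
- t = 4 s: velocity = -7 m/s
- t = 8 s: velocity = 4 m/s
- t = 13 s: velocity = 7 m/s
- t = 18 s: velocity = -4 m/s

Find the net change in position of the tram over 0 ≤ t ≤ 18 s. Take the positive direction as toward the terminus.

7 m

Displacement is the signed area under the v-t curve.
0–4 s: ½(-4 + -7)(4) = -22 m
4–8 s: ½(-7 + 4)(4) = -6 m
8–13 s: ½(4 + 7)(5) = 27.5 m
13–18 s: ½(7 + -4)(5) = 7.5 m
Net displacement = 7 m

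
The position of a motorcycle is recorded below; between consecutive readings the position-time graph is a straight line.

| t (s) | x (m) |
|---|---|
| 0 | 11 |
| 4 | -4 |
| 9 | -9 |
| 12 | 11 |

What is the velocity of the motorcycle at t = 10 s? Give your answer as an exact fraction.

20/3 m/s

Velocity is the slope of the x-t graph on 9–12 s: (11 − -9)/(12 − 9) = 20/3 m/s.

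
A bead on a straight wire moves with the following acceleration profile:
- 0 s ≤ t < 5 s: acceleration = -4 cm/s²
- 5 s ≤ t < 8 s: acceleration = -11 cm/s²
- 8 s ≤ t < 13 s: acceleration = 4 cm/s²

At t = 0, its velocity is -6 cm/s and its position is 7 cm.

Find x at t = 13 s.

On each constant-a segment, Δv = aΔt and Δx = v₀Δt + ½aΔt²; chain segment to segment.
0–5 s: v starts -6 cm/s; Δx = -6·5 + ½·-4·5² = -80 cm; v ends -26 cm/s.
5–8 s: v starts -26 cm/s; Δx = -26·3 + ½·-11·3² = -127.5 cm; v ends -59 cm/s.
8–13 s: v starts -59 cm/s; Δx = -59·5 + ½·4·5² = -245 cm; v ends -39 cm/s.
x(13) = 7 + Σ Δx = -445.5 cm.

-445.5 cm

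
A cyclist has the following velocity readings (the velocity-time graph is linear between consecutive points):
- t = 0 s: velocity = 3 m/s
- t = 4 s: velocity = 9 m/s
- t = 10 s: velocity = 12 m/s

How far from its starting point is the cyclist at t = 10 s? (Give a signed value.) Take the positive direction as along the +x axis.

87 m

Net displacement equals the area under the velocity-time graph (areas below the axis count negative).
0–4 s: ½(3 + 9)(4) = 24 m
4–10 s: ½(9 + 12)(6) = 63 m
Net displacement = 87 m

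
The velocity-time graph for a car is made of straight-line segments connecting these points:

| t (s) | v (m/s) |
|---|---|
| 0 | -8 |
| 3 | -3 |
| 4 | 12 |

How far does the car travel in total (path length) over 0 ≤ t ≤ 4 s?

Total distance travelled is ∫|v| dt — sum the magnitudes of each area piece.
0–3 s: |½(-8 + -3)(3)| = 16.5 m
3–4 s: v = 0 at t = 3.2 s; triangle areas 0.3 + 4.8 = 5.1 m
Total distance = 21.6 m

21.6 m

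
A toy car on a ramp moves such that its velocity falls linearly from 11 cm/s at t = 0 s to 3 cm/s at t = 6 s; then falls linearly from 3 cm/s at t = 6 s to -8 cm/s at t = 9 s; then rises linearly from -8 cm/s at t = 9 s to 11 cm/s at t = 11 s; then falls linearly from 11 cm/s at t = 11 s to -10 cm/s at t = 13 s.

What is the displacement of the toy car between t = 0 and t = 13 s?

38.5 cm

Net displacement equals the area under the velocity-time graph (areas below the axis count negative).
0–6 s: ½(11 + 3)(6) = 42 cm
6–9 s: ½(3 + -8)(3) = -7.5 cm
9–11 s: ½(-8 + 11)(2) = 3 cm
11–13 s: ½(11 + -10)(2) = 1 cm
Net displacement = 38.5 cm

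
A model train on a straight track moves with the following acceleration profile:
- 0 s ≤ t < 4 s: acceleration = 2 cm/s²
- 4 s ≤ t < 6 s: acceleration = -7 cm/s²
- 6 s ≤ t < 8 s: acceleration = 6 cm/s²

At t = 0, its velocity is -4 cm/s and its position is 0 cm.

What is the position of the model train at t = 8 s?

On each constant-a segment, Δv = aΔt and Δx = v₀Δt + ½aΔt²; chain segment to segment.
0–4 s: v starts -4 cm/s; Δx = -4·4 + ½·2·4² = 0 cm; v ends 4 cm/s.
4–6 s: v starts 4 cm/s; Δx = 4·2 + ½·-7·2² = -6 cm; v ends -10 cm/s.
6–8 s: v starts -10 cm/s; Δx = -10·2 + ½·6·2² = -8 cm; v ends 2 cm/s.
x(8) = 0 + Σ Δx = -14 cm.

-14 cm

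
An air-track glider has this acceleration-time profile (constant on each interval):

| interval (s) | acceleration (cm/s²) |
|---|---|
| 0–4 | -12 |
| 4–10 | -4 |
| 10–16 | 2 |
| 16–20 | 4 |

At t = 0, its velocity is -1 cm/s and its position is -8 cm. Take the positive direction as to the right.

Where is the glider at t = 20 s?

-1088 cm

On each constant-a segment, Δv = aΔt and Δx = v₀Δt + ½aΔt²; chain segment to segment.
0–4 s: v starts -1 cm/s; Δx = -1·4 + ½·-12·4² = -100 cm; v ends -49 cm/s.
4–10 s: v starts -49 cm/s; Δx = -49·6 + ½·-4·6² = -366 cm; v ends -73 cm/s.
10–16 s: v starts -73 cm/s; Δx = -73·6 + ½·2·6² = -402 cm; v ends -61 cm/s.
16–20 s: v starts -61 cm/s; Δx = -61·4 + ½·4·4² = -212 cm; v ends -45 cm/s.
x(20) = -8 + Σ Δx = -1088 cm.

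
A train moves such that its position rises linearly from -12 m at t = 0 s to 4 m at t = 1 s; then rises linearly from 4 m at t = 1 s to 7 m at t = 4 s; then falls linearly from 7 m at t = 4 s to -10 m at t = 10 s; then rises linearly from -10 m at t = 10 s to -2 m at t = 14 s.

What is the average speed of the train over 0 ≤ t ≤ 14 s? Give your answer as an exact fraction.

Average speed = (total path length)/(elapsed time); on a piecewise-linear x-t graph the path length is Σ|Δx|.
0–1 s: |Δx| = |4 − -12| = 16 m
1–4 s: |Δx| = |7 − 4| = 3 m
4–10 s: |Δx| = |-10 − 7| = 17 m
10–14 s: |Δx| = |-2 − -10| = 8 m
Total path = 44 m; average speed = 44/14 = 22/7 m/s.

22/7 m/s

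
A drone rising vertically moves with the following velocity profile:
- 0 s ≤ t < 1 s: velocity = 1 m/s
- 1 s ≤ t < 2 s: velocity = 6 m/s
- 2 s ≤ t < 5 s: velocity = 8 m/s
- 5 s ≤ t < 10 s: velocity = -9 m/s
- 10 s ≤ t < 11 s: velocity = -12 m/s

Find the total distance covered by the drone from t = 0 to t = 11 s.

Distance (not displacement) is the total path length: add the absolute areas under v-t.
0–1 s: |1| × 1 = 1 m
1–2 s: |6| × 1 = 6 m
2–5 s: |8| × 3 = 24 m
5–10 s: |-9| × 5 = 45 m
10–11 s: |-12| × 1 = 12 m
Total distance = 88 m

88 m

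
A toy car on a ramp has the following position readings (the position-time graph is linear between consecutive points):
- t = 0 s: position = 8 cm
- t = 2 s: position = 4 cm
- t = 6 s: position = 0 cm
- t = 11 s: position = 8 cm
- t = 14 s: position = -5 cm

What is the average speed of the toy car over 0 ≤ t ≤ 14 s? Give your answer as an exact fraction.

Average speed = (total path length)/(elapsed time); on a piecewise-linear x-t graph the path length is Σ|Δx|.
0–2 s: |Δx| = |4 − 8| = 4 cm
2–6 s: |Δx| = |0 − 4| = 4 cm
6–11 s: |Δx| = |8 − 0| = 8 cm
11–14 s: |Δx| = |-5 − 8| = 13 cm
Total path = 29 cm; average speed = 29/14 = 29/14 cm/s.

29/14 cm/s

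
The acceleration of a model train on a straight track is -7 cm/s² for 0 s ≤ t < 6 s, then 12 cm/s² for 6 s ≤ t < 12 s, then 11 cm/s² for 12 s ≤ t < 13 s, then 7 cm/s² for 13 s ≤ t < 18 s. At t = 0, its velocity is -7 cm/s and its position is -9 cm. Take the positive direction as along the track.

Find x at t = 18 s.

On each constant-a segment, Δv = aΔt and Δx = v₀Δt + ½aΔt²; chain segment to segment.
0–6 s: v starts -7 cm/s; Δx = -7·6 + ½·-7·6² = -168 cm; v ends -49 cm/s.
6–12 s: v starts -49 cm/s; Δx = -49·6 + ½·12·6² = -78 cm; v ends 23 cm/s.
12–13 s: v starts 23 cm/s; Δx = 23·1 + ½·11·1² = 28.5 cm; v ends 34 cm/s.
13–18 s: v starts 34 cm/s; Δx = 34·5 + ½·7·5² = 257.5 cm; v ends 69 cm/s.
x(18) = -9 + Σ Δx = 31 cm.

31 cm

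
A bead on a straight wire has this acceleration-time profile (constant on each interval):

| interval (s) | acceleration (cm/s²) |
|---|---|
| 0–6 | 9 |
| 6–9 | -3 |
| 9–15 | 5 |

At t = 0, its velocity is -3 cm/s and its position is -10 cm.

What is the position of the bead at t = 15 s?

On each constant-a segment, Δv = aΔt and Δx = v₀Δt + ½aΔt²; chain segment to segment.
0–6 s: v starts -3 cm/s; Δx = -3·6 + ½·9·6² = 144 cm; v ends 51 cm/s.
6–9 s: v starts 51 cm/s; Δx = 51·3 + ½·-3·3² = 139.5 cm; v ends 42 cm/s.
9–15 s: v starts 42 cm/s; Δx = 42·6 + ½·5·6² = 342 cm; v ends 72 cm/s.
x(15) = -10 + Σ Δx = 615.5 cm.

615.5 cm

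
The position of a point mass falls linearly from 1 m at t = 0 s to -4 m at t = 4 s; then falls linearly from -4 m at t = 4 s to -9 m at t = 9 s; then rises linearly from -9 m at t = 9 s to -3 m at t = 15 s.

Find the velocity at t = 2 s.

Velocity is the slope of the x-t graph on 0–4 s: (-4 − 1)/(4 − 0) = -1.25 m/s.

-1.25 m/s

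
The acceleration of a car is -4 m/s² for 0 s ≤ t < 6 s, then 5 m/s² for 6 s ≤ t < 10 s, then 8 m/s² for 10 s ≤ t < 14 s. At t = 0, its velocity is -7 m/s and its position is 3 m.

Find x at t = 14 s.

On each constant-a segment, Δv = aΔt and Δx = v₀Δt + ½aΔt²; chain segment to segment.
0–6 s: v starts -7 m/s; Δx = -7·6 + ½·-4·6² = -114 m; v ends -31 m/s.
6–10 s: v starts -31 m/s; Δx = -31·4 + ½·5·4² = -84 m; v ends -11 m/s.
10–14 s: v starts -11 m/s; Δx = -11·4 + ½·8·4² = 20 m; v ends 21 m/s.
x(14) = 3 + Σ Δx = -175 m.

-175 m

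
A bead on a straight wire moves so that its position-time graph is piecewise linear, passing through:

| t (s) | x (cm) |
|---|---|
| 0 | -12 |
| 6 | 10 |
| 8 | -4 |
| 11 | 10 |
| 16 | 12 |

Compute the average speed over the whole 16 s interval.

3.25 cm/s

Average speed = (total path length)/(elapsed time); on a piecewise-linear x-t graph the path length is Σ|Δx|.
0–6 s: |Δx| = |10 − -12| = 22 cm
6–8 s: |Δx| = |-4 − 10| = 14 cm
8–11 s: |Δx| = |10 − -4| = 14 cm
11–16 s: |Δx| = |12 − 10| = 2 cm
Total path = 52 cm; average speed = 52/16 = 3.25 cm/s.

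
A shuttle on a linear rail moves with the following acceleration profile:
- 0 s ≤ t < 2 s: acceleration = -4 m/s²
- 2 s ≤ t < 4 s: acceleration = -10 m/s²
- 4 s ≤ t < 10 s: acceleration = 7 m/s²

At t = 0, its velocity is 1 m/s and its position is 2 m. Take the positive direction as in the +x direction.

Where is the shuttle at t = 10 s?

On each constant-a segment, Δv = aΔt and Δx = v₀Δt + ½aΔt²; chain segment to segment.
0–2 s: v starts 1 m/s; Δx = 1·2 + ½·-4·2² = -6 m; v ends -7 m/s.
2–4 s: v starts -7 m/s; Δx = -7·2 + ½·-10·2² = -34 m; v ends -27 m/s.
4–10 s: v starts -27 m/s; Δx = -27·6 + ½·7·6² = -36 m; v ends 15 m/s.
x(10) = 2 + Σ Δx = -74 m.

-74 m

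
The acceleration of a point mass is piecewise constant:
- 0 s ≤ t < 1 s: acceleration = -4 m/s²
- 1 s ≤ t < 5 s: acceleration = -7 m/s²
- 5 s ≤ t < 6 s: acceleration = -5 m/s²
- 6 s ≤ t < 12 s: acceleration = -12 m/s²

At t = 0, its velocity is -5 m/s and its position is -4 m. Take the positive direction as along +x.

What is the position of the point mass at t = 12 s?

-610.5 m

On each constant-a segment, Δv = aΔt and Δx = v₀Δt + ½aΔt²; chain segment to segment.
0–1 s: v starts -5 m/s; Δx = -5·1 + ½·-4·1² = -7 m; v ends -9 m/s.
1–5 s: v starts -9 m/s; Δx = -9·4 + ½·-7·4² = -92 m; v ends -37 m/s.
5–6 s: v starts -37 m/s; Δx = -37·1 + ½·-5·1² = -39.5 m; v ends -42 m/s.
6–12 s: v starts -42 m/s; Δx = -42·6 + ½·-12·6² = -468 m; v ends -114 m/s.
x(12) = -4 + Σ Δx = -610.5 m.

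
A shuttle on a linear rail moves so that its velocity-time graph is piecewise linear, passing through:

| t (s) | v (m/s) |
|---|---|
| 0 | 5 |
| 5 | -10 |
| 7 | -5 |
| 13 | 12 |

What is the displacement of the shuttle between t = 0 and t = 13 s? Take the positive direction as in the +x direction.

Net displacement equals the area under the velocity-time graph (areas below the axis count negative).
0–5 s: ½(5 + -10)(5) = -12.5 m
5–7 s: ½(-10 + -5)(2) = -15 m
7–13 s: ½(-5 + 12)(6) = 21 m
Net displacement = -6.5 m

-6.5 m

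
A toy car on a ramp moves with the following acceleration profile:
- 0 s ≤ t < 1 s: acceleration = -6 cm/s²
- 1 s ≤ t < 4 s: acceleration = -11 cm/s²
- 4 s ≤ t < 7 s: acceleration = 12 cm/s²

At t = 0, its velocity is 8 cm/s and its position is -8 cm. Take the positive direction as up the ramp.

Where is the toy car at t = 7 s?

-85.5 cm

On each constant-a segment, Δv = aΔt and Δx = v₀Δt + ½aΔt²; chain segment to segment.
0–1 s: v starts 8 cm/s; Δx = 8·1 + ½·-6·1² = 5 cm; v ends 2 cm/s.
1–4 s: v starts 2 cm/s; Δx = 2·3 + ½·-11·3² = -43.5 cm; v ends -31 cm/s.
4–7 s: v starts -31 cm/s; Δx = -31·3 + ½·12·3² = -39 cm; v ends 5 cm/s.
x(7) = -8 + Σ Δx = -85.5 cm.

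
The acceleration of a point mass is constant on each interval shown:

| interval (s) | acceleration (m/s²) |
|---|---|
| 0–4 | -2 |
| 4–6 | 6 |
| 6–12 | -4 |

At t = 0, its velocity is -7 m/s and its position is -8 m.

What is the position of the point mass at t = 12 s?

On each constant-a segment, Δv = aΔt and Δx = v₀Δt + ½aΔt²; chain segment to segment.
0–4 s: v starts -7 m/s; Δx = -7·4 + ½·-2·4² = -44 m; v ends -15 m/s.
4–6 s: v starts -15 m/s; Δx = -15·2 + ½·6·2² = -18 m; v ends -3 m/s.
6–12 s: v starts -3 m/s; Δx = -3·6 + ½·-4·6² = -90 m; v ends -27 m/s.
x(12) = -8 + Σ Δx = -160 m.

-160 m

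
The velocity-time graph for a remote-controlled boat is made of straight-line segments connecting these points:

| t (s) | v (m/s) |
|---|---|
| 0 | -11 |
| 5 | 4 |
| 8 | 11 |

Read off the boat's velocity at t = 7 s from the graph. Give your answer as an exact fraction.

26/3 m/s

On 5–8 s the graph is linear from 4 to 11 m/s: v(7) = 4 + (11 − 4)·(7 − 5)/(8 − 5) = 26/3 m/s.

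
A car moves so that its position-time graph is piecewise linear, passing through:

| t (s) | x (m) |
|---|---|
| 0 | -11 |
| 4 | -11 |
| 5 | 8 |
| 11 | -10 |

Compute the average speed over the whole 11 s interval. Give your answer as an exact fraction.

Average speed = (total path length)/(elapsed time); on a piecewise-linear x-t graph the path length is Σ|Δx|.
0–4 s: |Δx| = |-11 − -11| = 0 m
4–5 s: |Δx| = |8 − -11| = 19 m
5–11 s: |Δx| = |-10 − 8| = 18 m
Total path = 37 m; average speed = 37/11 = 37/11 m/s.

37/11 m/s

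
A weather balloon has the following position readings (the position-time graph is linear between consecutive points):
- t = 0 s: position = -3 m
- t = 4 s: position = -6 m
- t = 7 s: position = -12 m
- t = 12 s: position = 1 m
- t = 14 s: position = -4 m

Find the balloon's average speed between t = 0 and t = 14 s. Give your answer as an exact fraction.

27/14 m/s

Average speed = (total path length)/(elapsed time); on a piecewise-linear x-t graph the path length is Σ|Δx|.
0–4 s: |Δx| = |-6 − -3| = 3 m
4–7 s: |Δx| = |-12 − -6| = 6 m
7–12 s: |Δx| = |1 − -12| = 13 m
12–14 s: |Δx| = |-4 − 1| = 5 m
Total path = 27 m; average speed = 27/14 = 27/14 m/s.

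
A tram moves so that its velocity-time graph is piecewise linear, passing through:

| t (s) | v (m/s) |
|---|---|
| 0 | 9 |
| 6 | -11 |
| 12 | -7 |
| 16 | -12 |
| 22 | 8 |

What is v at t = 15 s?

-10.75 m/s

On 12–16 s the graph is linear from -7 to -12 m/s: v(15) = -7 + (-12 − -7)·(15 − 12)/(16 − 12) = -10.75 m/s.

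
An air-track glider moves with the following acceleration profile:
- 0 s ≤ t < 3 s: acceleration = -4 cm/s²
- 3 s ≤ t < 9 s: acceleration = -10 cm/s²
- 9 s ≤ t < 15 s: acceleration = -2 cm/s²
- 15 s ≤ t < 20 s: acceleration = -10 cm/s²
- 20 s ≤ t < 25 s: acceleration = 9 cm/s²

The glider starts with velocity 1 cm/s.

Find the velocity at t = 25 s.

Δv equals the area under the a-t graph; then v = v₀ + Δv.
0–3 s: -4 × 3 = -12 cm/s
3–9 s: -10 × 6 = -60 cm/s
9–15 s: -2 × 6 = -12 cm/s
15–20 s: -10 × 5 = -50 cm/s
20–25 s: 9 × 5 = 45 cm/s
Δv = -89 cm/s, so v(25) = 1 + (-89) = -88 cm/s.

-88 cm/s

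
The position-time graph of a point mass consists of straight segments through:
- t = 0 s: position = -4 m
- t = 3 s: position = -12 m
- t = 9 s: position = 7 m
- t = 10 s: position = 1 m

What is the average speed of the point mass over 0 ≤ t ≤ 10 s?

Average speed = (total path length)/(elapsed time); on a piecewise-linear x-t graph the path length is Σ|Δx|.
0–3 s: |Δx| = |-12 − -4| = 8 m
3–9 s: |Δx| = |7 − -12| = 19 m
9–10 s: |Δx| = |1 − 7| = 6 m
Total path = 33 m; average speed = 33/10 = 3.3 m/s.

3.3 m/s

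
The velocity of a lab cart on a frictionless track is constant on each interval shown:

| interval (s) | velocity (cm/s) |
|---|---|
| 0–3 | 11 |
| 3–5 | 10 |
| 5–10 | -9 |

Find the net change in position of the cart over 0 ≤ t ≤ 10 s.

Net displacement equals the area under the velocity-time graph (areas below the axis count negative).
0–3 s: 11 × 3 = 33 cm
3–5 s: 10 × 2 = 20 cm
5–10 s: -9 × 5 = -45 cm
Net displacement = 8 cm

8 cm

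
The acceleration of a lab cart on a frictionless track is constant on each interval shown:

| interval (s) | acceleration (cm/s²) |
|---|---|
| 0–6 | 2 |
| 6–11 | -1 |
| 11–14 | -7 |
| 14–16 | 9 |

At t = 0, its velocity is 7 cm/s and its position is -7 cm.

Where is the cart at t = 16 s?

On each constant-a segment, Δv = aΔt and Δx = v₀Δt + ½aΔt²; chain segment to segment.
0–6 s: v starts 7 cm/s; Δx = 7·6 + ½·2·6² = 78 cm; v ends 19 cm/s.
6–11 s: v starts 19 cm/s; Δx = 19·5 + ½·-1·5² = 82.5 cm; v ends 14 cm/s.
11–14 s: v starts 14 cm/s; Δx = 14·3 + ½·-7·3² = 10.5 cm; v ends -7 cm/s.
14–16 s: v starts -7 cm/s; Δx = -7·2 + ½·9·2² = 4 cm; v ends 11 cm/s.
x(16) = -7 + Σ Δx = 168 cm.

168 cm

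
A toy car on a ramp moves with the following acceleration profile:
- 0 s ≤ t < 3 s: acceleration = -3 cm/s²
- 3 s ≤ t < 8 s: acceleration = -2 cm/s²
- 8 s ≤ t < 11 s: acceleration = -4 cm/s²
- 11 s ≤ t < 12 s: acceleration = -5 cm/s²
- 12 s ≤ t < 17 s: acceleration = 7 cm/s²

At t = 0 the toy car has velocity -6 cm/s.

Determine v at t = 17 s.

Δv equals the area under the a-t graph; then v = v₀ + Δv.
0–3 s: -3 × 3 = -9 cm/s
3–8 s: -2 × 5 = -10 cm/s
8–11 s: -4 × 3 = -12 cm/s
11–12 s: -5 × 1 = -5 cm/s
12–17 s: 7 × 5 = 35 cm/s
Δv = -1 cm/s, so v(17) = -6 + (-1) = -7 cm/s.

-7 cm/s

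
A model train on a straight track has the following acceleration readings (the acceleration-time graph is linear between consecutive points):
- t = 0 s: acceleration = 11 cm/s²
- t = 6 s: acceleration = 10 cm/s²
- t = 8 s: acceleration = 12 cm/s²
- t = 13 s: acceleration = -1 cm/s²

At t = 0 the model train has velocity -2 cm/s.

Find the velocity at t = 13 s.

110.5 cm/s

Δv equals the area under the a-t graph; then v = v₀ + Δv.
0–6 s: ½(11 + 10)(6) = 63 cm/s
6–8 s: ½(10 + 12)(2) = 22 cm/s
8–13 s: ½(12 + -1)(5) = 27.5 cm/s
Δv = 112.5 cm/s, so v(13) = -2 + (112.5) = 110.5 cm/s.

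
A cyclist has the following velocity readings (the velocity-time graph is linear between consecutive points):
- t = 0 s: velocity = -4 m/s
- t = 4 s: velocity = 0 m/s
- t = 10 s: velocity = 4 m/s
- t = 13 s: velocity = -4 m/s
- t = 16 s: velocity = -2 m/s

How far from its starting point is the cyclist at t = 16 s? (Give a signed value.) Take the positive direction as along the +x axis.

-5 m

Net displacement equals the area under the velocity-time graph (areas below the axis count negative).
0–4 s: ½(-4 + 0)(4) = -8 m
4–10 s: ½(0 + 4)(6) = 12 m
10–13 s: ½(4 + -4)(3) = 0 m
13–16 s: ½(-4 + -2)(3) = -9 m
Net displacement = -5 m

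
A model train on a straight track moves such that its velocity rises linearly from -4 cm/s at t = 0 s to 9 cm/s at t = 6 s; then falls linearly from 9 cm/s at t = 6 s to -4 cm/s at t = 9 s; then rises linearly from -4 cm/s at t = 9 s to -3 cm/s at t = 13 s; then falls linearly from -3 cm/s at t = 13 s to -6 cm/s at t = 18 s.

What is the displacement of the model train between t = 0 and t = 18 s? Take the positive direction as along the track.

Displacement is the signed area under the v-t curve.
0–6 s: ½(-4 + 9)(6) = 15 cm
6–9 s: ½(9 + -4)(3) = 7.5 cm
9–13 s: ½(-4 + -3)(4) = -14 cm
13–18 s: ½(-3 + -6)(5) = -22.5 cm
Net displacement = -14 cm

-14 cm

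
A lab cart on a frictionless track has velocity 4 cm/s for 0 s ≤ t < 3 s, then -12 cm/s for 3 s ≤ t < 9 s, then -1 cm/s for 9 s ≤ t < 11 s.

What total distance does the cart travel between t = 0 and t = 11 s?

Total distance travelled is ∫|v| dt — sum the magnitudes of each area piece.
0–3 s: |4| × 3 = 12 cm
3–9 s: |-12| × 6 = 72 cm
9–11 s: |-1| × 2 = 2 cm
Total distance = 86 cm

86 cm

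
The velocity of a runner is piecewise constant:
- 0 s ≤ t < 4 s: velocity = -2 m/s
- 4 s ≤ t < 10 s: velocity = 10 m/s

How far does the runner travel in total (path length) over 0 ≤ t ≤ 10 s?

68 m

Distance (not displacement) is the total path length: add the absolute areas under v-t.
0–4 s: |-2| × 4 = 8 m
4–10 s: |10| × 6 = 60 m
Total distance = 68 m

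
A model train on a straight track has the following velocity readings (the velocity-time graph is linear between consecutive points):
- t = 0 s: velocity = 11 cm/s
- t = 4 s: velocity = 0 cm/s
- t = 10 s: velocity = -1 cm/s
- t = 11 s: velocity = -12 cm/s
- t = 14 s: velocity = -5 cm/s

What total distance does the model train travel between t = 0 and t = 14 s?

Total distance travelled is ∫|v| dt — sum the magnitudes of each area piece.
0–4 s: |½(11 + 0)(4)| = 22 cm
4–10 s: |½(0 + -1)(6)| = 3 cm
10–11 s: |½(-1 + -12)(1)| = 6.5 cm
11–14 s: |½(-12 + -5)(3)| = 25.5 cm
Total distance = 57 cm

57 cm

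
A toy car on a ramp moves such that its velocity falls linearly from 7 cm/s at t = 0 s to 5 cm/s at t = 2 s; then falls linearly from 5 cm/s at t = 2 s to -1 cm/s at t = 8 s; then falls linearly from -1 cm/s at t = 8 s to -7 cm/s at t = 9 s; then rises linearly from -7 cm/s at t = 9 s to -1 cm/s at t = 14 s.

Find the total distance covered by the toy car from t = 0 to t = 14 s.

49 cm

Total distance travelled is ∫|v| dt — sum the magnitudes of each area piece.
0–2 s: |½(7 + 5)(2)| = 12 cm
2–8 s: v = 0 at t = 7 s; triangle areas 12.5 + 0.5 = 13 cm
8–9 s: |½(-1 + -7)(1)| = 4 cm
9–14 s: |½(-7 + -1)(5)| = 20 cm
Total distance = 49 cm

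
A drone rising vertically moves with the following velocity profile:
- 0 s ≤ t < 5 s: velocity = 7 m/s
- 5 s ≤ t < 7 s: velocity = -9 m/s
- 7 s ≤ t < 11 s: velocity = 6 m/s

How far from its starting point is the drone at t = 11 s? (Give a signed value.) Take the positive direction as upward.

41 m

Displacement is the signed area under the v-t curve.
0–5 s: 7 × 5 = 35 m
5–7 s: -9 × 2 = -18 m
7–11 s: 6 × 4 = 24 m
Net displacement = 41 m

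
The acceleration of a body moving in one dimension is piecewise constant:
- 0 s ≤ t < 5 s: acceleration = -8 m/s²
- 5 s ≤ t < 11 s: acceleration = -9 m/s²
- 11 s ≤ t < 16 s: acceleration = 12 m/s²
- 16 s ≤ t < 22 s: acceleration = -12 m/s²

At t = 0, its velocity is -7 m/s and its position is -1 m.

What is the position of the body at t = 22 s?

On each constant-a segment, Δv = aΔt and Δx = v₀Δt + ½aΔt²; chain segment to segment.
0–5 s: v starts -7 m/s; Δx = -7·5 + ½·-8·5² = -135 m; v ends -47 m/s.
5–11 s: v starts -47 m/s; Δx = -47·6 + ½·-9·6² = -444 m; v ends -101 m/s.
11–16 s: v starts -101 m/s; Δx = -101·5 + ½·12·5² = -355 m; v ends -41 m/s.
16–22 s: v starts -41 m/s; Δx = -41·6 + ½·-12·6² = -462 m; v ends -113 m/s.
x(22) = -1 + Σ Δx = -1397 m.

-1397 m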